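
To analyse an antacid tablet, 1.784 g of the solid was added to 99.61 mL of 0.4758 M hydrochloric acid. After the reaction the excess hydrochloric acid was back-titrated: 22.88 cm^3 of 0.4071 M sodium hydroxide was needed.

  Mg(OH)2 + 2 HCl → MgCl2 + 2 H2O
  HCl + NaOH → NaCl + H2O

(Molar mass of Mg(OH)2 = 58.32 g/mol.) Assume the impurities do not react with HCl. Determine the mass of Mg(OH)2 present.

1.110 g

n(HCl) added = 0.09961 × 0.4758 = 0.04739 mol
n(NaOH) used in back-titration = 0.02288 × 0.4071 = 9.314 × 10^-3 mol
n(HCl) left over = 9.314 × 10^-3 mol (1:1 ratio)
n(HCl) consumed by analyte = 0.04739 − 9.314 × 10^-3 = 0.03808 mol
From the 1:2 ratio, n(Mg(OH)2) = 1/2 × 0.03808 = 0.01904 mol
mass of Mg(OH)2 = 0.01904 × 58.32 = 1.110 g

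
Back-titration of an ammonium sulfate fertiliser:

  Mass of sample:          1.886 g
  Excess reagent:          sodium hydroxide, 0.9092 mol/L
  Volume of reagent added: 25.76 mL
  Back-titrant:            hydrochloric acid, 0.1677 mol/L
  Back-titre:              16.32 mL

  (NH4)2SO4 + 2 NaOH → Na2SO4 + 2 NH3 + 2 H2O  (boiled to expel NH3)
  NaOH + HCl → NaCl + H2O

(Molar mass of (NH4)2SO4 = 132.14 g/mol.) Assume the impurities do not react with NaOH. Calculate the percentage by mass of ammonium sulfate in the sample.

n(NaOH) added = 0.02576 × 0.9092 = 0.02342 mol
n(HCl) used in back-titration = 0.01632 × 0.1677 = 2.737 × 10^-3 mol
n(NaOH) left over = 2.737 × 10^-3 mol (1:1 ratio)
n(NaOH) consumed by analyte = 0.02342 − 2.737 × 10^-3 = 0.02068 mol
From the 1:2 ratio, n((NH4)2SO4) = 1/2 × 0.02068 = 0.01034 mol
mass of (NH4)2SO4 = 0.01034 × 132.14 = 1.367 g
% (NH4)2SO4 = 1.367 / 1.886 × 100 = 72.46 %

72.46 %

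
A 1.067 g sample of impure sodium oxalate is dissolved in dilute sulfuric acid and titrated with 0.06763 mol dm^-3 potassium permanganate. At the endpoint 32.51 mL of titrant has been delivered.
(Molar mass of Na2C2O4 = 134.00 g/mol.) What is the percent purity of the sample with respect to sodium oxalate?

2 MnO4^- + 5 C2O4^2- + 16 H^+ → 2 Mn^2+ + 10 CO2 + 8 H2O
n(KMnO4) = 0.03251 L × 0.06763 mol/L = 2.199 × 10^-3 mol
From the 5:2 ratio, n(Na2C2O4) = 5/2 × 2.199 × 10^-3 = 5.497 × 10^-3 mol
mass of Na2C2O4 = 5.497 × 10^-3 × 134.00 g/mol = 0.7365 g
% Na2C2O4 = 0.7365 / 1.067 × 100 = 69.03 %

69.03 %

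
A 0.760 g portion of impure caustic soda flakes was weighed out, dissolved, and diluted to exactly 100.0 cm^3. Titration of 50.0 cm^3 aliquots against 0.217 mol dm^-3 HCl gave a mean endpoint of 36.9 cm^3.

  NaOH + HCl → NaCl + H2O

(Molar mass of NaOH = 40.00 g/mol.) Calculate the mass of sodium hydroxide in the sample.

0.641 g

n(HCl) per titration = 0.0369 × 0.217 = 8.01 × 10^-3 mol
n(NaOH) in each aliquot = 8.01 × 10^-3 mol (1:1 ratio)
n(NaOH) in the whole flask = 8.01 × 10^-3 × 100.0/50.0 = 0.0160 mol
mass of NaOH = 0.0160 × 40.00 = 0.641 g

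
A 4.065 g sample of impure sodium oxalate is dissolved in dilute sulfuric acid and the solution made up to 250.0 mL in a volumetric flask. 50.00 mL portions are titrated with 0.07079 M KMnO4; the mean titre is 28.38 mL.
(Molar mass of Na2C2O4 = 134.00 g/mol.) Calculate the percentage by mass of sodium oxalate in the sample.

82.78 %

2 MnO4^- + 5 C2O4^2- + 16 H^+ → 2 Mn^2+ + 10 CO2 + 8 H2O
n(KMnO4) per titration = 0.02838 × 0.07079 = 2.009 × 10^-3 mol
From the 5:2 ratio, n(Na2C2O4) in each aliquot = 5/2 × 2.009 × 10^-3 = 5.023 × 10^-3 mol
n(Na2C2O4) in the whole flask = 5.023 × 10^-3 × 250.0/50.00 = 0.02511 mol
mass of Na2C2O4 = 0.02511 × 134.00 = 3.365 g
% Na2C2O4 = 3.365 / 4.065 × 100 = 82.78 %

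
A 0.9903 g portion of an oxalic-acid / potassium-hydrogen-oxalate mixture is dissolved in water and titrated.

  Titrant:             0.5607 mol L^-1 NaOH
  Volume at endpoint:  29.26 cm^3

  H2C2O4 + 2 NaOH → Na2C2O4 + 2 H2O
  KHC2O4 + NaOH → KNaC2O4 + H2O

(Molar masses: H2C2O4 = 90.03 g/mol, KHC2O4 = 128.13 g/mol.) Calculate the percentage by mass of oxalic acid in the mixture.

60.81 %

n(NaOH) = 0.02926 × 0.5607 = 0.01641 mol
Let x = n(H2C2O4), y = n(KHC2O4).
Titrant: 2x + 1y = 0.01641;  mass: 90.03x + 128.13y = 0.9903
Solving, x = 6.688 × 10^-3 mol, y = 3.029 × 10^-3 mol
mass of H2C2O4 = 6.688 × 10^-3 × 90.03 = 0.6022 g
% H2C2O4 = 0.6022 / 0.9903 × 100 = 60.81 %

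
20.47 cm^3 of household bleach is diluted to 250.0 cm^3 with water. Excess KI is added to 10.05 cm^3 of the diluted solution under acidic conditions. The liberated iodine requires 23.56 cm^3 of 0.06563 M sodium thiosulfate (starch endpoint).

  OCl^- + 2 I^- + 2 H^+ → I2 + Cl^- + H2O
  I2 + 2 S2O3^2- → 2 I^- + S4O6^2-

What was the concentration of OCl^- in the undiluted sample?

n(S2O3^2-) = 0.02356 × 0.06563 = 1.546 × 10^-3 mol
n(I2) = n(S2O3^2-)/2 = 7.731 × 10^-4 mol
n(OCl^-) in the aliquot = 7.731 × 10^-4 mol (1:1 ratio)
[OCl^-]_dilute = 7.731 × 10^-4 / 0.01005 = 0.07693 mol/L
[OCl^-]_original = 0.07693 × 250.0/20.47 = 0.9395 mol/L

0.9395 M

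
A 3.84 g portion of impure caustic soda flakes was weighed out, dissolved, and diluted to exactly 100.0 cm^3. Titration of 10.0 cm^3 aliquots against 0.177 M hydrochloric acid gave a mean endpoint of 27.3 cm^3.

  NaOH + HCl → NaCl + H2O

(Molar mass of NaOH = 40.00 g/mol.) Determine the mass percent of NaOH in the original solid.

n(HCl) per titration = 0.0273 × 0.177 = 4.83 × 10^-3 mol
n(NaOH) in each aliquot = 4.83 × 10^-3 mol (1:1 ratio)
n(NaOH) in the whole flask = 4.83 × 10^-3 × 100.0/10.0 = 0.0483 mol
mass of NaOH = 0.0483 × 40.00 = 1.93 g
% NaOH = 1.93 / 3.84 × 100 = 50.3 %

50.3 %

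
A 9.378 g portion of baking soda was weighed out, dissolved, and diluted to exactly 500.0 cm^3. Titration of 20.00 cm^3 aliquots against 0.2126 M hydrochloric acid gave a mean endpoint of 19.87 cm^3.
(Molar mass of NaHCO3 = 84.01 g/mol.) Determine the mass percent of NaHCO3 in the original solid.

NaHCO3 + HCl → NaCl + H2O + CO2
n(HCl) per titration = 0.01987 × 0.2126 = 4.224 × 10^-3 mol
n(NaHCO3) in each aliquot = 4.224 × 10^-3 mol (1:1 ratio)
n(NaHCO3) in the whole flask = 4.224 × 10^-3 × 500.0/20.00 = 0.1056 mol
mass of NaHCO3 = 0.1056 × 84.01 = 8.872 g
% NaHCO3 = 8.872 / 9.378 × 100 = 94.61 %

94.61 %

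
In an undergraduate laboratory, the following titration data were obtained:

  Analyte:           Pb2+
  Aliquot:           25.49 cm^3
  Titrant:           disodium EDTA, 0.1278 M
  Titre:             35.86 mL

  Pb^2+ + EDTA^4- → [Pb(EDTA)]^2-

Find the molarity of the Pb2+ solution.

n(EDTA) = 0.03586 L × 0.1278 mol/L = 4.583 × 10^-3 mol
n(Pb2+) = 4.583 × 10^-3 mol (1:1 mole ratio)
[Pb2+] = 4.583 × 10^-3 mol / 0.02549 L = 0.1798 mol/L

0.1798 M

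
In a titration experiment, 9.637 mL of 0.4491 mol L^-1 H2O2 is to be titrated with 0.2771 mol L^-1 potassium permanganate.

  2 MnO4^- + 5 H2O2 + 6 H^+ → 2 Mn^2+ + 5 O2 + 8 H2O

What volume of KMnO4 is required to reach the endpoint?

6.248 mL

n(H2O2) = 0.009637 L × 0.4491 mol/L = 4.328 × 10^-3 mol
From the 2:5 stoichiometry, n(KMnO4) = 2/5 × 4.328 × 10^-3 = 1.731 × 10^-3 mol
V(KMnO4) = 1.731 × 10^-3 mol / 0.2771 mol/L = 0.006248 L = 6.248 mL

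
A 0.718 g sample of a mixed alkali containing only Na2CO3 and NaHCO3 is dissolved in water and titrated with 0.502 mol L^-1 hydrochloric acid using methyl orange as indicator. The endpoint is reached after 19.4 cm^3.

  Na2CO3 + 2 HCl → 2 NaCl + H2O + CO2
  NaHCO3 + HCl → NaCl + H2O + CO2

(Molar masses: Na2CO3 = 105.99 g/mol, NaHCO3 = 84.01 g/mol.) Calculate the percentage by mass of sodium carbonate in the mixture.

n(HCl) = 0.0194 × 0.502 = 9.74 × 10^-3 mol
Let x = n(Na2CO3), y = n(NaHCO3).
Titrant: 2x + 1y = 9.74 × 10^-3;  mass: 105.99x + 84.01y = 0.718
Solving, x = 1.61 × 10^-3 mol, y = 6.51 × 10^-3 mol
mass of Na2CO3 = 1.61 × 10^-3 × 105.99 = 0.171 g
% Na2CO3 = 0.171 / 0.718 × 100 = 23.8 %

23.8 %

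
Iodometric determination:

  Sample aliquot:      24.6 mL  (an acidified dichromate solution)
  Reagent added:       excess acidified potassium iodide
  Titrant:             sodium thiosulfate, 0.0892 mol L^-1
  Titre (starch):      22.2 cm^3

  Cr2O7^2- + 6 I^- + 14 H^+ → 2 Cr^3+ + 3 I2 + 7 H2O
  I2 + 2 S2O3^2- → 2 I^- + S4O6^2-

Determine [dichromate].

n(S2O3^2-) = 0.0222 × 0.0892 = 1.98 × 10^-3 mol
n(I2) = n(S2O3^2-)/2 = 9.90 × 10^-4 mol
From the 1:3 ratio, n(Cr2O7^2-) in the aliquot = 1/3 × 9.90 × 10^-4 = 3.30 × 10^-4 mol
[Cr2O7^2-] = 3.30 × 10^-4 / 0.0246 = 0.0134 mol/L

0.0134 mol/L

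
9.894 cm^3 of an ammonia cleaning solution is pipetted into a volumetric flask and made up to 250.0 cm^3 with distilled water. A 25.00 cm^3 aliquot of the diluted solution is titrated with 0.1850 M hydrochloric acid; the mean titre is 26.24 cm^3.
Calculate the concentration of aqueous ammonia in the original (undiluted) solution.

4.906 M

NH3 + HCl → NH4Cl
n(HCl) = 0.02624 × 0.1850 = 4.854 × 10^-3 mol
n(NH3) in the aliquot = 4.854 × 10^-3 mol (1:1 ratio)
[NH3]_dilute = 4.854 × 10^-3 / 0.02500 = 0.1942 mol/L
Dilution factor = 250.0 / 9.894 = 25.27
[NH3]_stock = 0.1942 × 25.27 = 4.906 mol/L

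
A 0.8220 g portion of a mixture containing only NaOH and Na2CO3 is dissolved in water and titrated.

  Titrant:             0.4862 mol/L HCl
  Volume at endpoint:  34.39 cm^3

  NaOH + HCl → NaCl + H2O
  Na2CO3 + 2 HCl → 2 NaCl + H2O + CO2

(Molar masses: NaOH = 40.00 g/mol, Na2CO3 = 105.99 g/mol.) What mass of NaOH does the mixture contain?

0.1973 g

n(HCl) = 0.03439 × 0.4862 = 0.01672 mol
Let x = n(NaOH), y = n(Na2CO3).
Titrant: 1x + 2y = 0.01672;  mass: 40.00x + 105.99y = 0.8220
Solving, x = 4.933 × 10^-3 mol, y = 5.894 × 10^-3 mol
mass of NaOH = 4.933 × 10^-3 × 40.00 = 0.1973 g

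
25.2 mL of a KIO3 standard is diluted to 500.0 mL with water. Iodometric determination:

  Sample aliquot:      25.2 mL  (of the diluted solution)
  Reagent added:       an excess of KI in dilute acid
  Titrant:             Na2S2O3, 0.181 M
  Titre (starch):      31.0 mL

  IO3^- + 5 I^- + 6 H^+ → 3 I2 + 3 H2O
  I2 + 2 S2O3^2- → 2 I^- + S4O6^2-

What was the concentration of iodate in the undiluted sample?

0.736 M

n(S2O3^2-) = 0.0310 × 0.181 = 5.61 × 10^-3 mol
n(I2) = n(S2O3^2-)/2 = 2.81 × 10^-3 mol
From the 1:3 ratio, n(IO3^-) in the aliquot = 1/3 × 2.81 × 10^-3 = 9.35 × 10^-4 mol
[IO3^-]_dilute = 9.35 × 10^-4 / 0.0252 = 0.0371 mol/L
[IO3^-]_original = 0.0371 × 500.0/25.2 = 0.736 mol/L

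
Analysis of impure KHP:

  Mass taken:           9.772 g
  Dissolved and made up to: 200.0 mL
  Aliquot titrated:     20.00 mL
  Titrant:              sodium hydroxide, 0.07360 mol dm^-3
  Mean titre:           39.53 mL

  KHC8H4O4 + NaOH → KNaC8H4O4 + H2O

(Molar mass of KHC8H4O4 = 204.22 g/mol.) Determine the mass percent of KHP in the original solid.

60.80 %

n(NaOH) per titration = 0.03953 × 0.07360 = 2.909 × 10^-3 mol
n(KHC8H4O4) in each aliquot = 2.909 × 10^-3 mol (1:1 ratio)
n(KHC8H4O4) in the whole flask = 2.909 × 10^-3 × 200.0/20.00 = 0.02909 mol
mass of KHC8H4O4 = 0.02909 × 204.22 = 5.942 g
% KHC8H4O4 = 5.942 / 9.772 × 100 = 60.80 %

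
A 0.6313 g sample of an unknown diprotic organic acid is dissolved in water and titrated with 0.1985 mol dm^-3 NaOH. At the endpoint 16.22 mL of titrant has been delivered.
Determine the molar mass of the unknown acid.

392.2 g/mol

n(NaOH) = 0.01622 L × 0.1985 mol/L = 3.220 × 10^-3 mol
From the 1:2 ratio, n(H2A) = 1/2 × 3.220 × 10^-3 = 1.610 × 10^-3 mol
M = m / n = 0.6313 g / 1.610 × 10^-3 mol = 392.2 g/mol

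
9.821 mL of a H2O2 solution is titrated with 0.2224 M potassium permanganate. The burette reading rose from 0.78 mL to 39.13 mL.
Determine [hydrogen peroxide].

2.171 M

2 MnO4^- + 5 H2O2 + 6 H^+ → 2 Mn^2+ + 5 O2 + 8 H2O
n(KMnO4) = 0.03835 L × 0.2224 mol/L = 8.529 × 10^-3 mol
From the 5:2 mole ratio, n(H2O2) = 5/2 × 8.529 × 10^-3 = 0.02132 mol
[H2O2] = 0.02132 mol / 0.009821 L = 2.171 mol/L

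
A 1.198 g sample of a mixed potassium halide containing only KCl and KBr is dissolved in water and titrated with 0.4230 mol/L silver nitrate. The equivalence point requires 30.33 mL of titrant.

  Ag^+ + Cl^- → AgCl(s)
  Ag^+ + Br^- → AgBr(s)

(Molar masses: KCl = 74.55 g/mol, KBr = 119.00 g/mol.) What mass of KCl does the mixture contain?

n(AgNO3) = 0.03033 × 0.4230 = 0.01283 mol
Let x = n(KCl), y = n(KBr).
Titrant: 1x + 1y = 0.01283;  mass: 74.55x + 119.00y = 1.198
Solving, x = 7.395 × 10^-3 mol, y = 5.434 × 10^-3 mol
mass of KCl = 7.395 × 10^-3 × 74.55 = 0.5513 g

0.5513 g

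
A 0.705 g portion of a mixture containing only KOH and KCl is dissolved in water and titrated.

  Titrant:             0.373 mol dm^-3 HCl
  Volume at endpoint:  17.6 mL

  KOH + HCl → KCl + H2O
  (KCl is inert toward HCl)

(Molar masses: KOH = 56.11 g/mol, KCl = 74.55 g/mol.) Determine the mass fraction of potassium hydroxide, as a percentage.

52.2 %

n(HCl) = 0.0176 × 0.373 = 6.56 × 10^-3 mol
Let x = n(KOH), y = n(KCl).
Titrant: 1x = 6.56 × 10^-3;  mass: 56.11x + 74.55y = 0.705
Solving, x = 6.56 × 10^-3 mol, y = 4.52 × 10^-3 mol
mass of KOH = 6.56 × 10^-3 × 56.11 = 0.368 g
% KOH = 0.368 / 0.705 × 100 = 52.2 %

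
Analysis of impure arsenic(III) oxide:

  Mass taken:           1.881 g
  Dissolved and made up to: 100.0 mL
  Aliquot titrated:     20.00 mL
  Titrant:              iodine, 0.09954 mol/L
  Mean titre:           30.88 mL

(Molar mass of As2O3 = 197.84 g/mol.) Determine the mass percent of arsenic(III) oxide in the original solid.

As2O3 + 2 I2 + 2 H2O → As2O5 + 4 HI
n(I2) per titration = 0.03088 × 0.09954 = 3.074 × 10^-3 mol
From the 1:2 ratio, n(As2O3) in each aliquot = 1/2 × 3.074 × 10^-3 = 1.537 × 10^-3 mol
n(As2O3) in the whole flask = 1.537 × 10^-3 × 100.0/20.00 = 7.684 × 10^-3 mol
mass of As2O3 = 7.684 × 10^-3 × 197.84 = 1.520 g
% As2O3 = 1.520 / 1.881 × 100 = 80.82 %

80.82 %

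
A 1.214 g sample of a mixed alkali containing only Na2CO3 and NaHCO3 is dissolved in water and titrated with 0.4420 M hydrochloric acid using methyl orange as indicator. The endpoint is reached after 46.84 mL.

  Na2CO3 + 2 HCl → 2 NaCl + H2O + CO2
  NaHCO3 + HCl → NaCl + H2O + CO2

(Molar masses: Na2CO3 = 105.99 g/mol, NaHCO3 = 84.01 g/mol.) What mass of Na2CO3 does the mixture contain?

n(HCl) = 0.04684 × 0.4420 = 0.02070 mol
Let x = n(Na2CO3), y = n(NaHCO3).
Titrant: 2x + 1y = 0.02070;  mass: 105.99x + 84.01y = 1.214
Solving, x = 8.468 × 10^-3 mol, y = 3.767 × 10^-3 mol
mass of Na2CO3 = 8.468 × 10^-3 × 105.99 = 0.8975 g

0.8975 g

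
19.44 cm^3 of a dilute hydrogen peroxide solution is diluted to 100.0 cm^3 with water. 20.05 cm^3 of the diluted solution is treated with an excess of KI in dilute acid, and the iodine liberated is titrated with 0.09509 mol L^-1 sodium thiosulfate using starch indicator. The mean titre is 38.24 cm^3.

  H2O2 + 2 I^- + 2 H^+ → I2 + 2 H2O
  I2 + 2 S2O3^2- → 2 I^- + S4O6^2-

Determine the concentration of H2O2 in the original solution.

n(S2O3^2-) = 0.03824 × 0.09509 = 3.636 × 10^-3 mol
n(I2) = n(S2O3^2-)/2 = 1.818 × 10^-3 mol
n(H2O2) in the aliquot = 1.818 × 10^-3 mol (1:1 ratio)
[H2O2]_dilute = 1.818 × 10^-3 / 0.02005 = 0.09068 mol/L
[H2O2]_original = 0.09068 × 100.0/19.44 = 0.4665 mol/L

0.4665 mol/L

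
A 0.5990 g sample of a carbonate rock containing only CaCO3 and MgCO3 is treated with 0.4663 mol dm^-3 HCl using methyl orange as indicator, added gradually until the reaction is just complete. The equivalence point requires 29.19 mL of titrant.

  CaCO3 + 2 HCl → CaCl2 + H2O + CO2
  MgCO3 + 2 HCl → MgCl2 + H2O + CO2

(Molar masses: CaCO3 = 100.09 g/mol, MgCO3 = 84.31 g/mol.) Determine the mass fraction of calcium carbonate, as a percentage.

n(HCl) = 0.02919 × 0.4663 = 0.01361 mol
Let x = n(CaCO3), y = n(MgCO3).
Titrant: 2x + 2y = 0.01361;  mass: 100.09x + 84.31y = 0.5990
Solving, x = 1.598 × 10^-3 mol, y = 5.208 × 10^-3 mol
mass of CaCO3 = 1.598 × 10^-3 × 100.09 = 0.1599 g
% CaCO3 = 0.1599 / 0.5990 × 100 = 26.70 %

26.70 %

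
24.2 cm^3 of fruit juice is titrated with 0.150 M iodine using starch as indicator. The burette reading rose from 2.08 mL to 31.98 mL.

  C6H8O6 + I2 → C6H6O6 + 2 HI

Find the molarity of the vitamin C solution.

0.185 M

n(I2) = 0.0299 L × 0.150 mol/L = 4.48 × 10^-3 mol
n(C6H8O6) = 4.48 × 10^-3 mol (1:1 mole ratio)
[C6H8O6] = 4.48 × 10^-3 mol / 0.0242 L = 0.185 mol/L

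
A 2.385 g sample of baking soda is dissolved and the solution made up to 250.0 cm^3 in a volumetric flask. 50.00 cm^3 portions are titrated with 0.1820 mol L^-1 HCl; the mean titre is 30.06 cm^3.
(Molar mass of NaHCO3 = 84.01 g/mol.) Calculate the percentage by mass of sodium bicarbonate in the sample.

NaHCO3 + HCl → NaCl + H2O + CO2
n(HCl) per titration = 0.03006 × 0.1820 = 5.471 × 10^-3 mol
n(NaHCO3) in each aliquot = 5.471 × 10^-3 mol (1:1 ratio)
n(NaHCO3) in the whole flask = 5.471 × 10^-3 × 250.0/50.00 = 0.02735 mol
mass of NaHCO3 = 0.02735 × 84.01 = 2.298 g
% NaHCO3 = 2.298 / 2.385 × 100 = 96.35 %

96.35 %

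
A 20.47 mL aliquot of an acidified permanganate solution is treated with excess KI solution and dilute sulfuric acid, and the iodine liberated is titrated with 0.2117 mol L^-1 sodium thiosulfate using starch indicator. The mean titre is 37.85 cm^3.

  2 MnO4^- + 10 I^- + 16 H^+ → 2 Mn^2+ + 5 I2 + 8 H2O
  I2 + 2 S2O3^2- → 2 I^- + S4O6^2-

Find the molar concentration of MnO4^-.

n(S2O3^2-) = 0.03785 × 0.2117 = 8.013 × 10^-3 mol
n(I2) = n(S2O3^2-)/2 = 4.006 × 10^-3 mol
From the 2:5 ratio, n(MnO4^-) in the aliquot = 2/5 × 4.006 × 10^-3 = 1.603 × 10^-3 mol
[MnO4^-] = 1.603 × 10^-3 / 0.02047 = 0.07829 mol/L

0.07829 mol/L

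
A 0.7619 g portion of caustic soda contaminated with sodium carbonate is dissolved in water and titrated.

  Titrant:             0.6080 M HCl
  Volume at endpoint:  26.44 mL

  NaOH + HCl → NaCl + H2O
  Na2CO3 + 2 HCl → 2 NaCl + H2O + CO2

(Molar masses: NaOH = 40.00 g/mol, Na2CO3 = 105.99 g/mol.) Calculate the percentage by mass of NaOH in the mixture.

36.37 %

n(HCl) = 0.02644 × 0.6080 = 0.01608 mol
Let x = n(NaOH), y = n(Na2CO3).
Titrant: 1x + 2y = 0.01608;  mass: 40.00x + 105.99y = 0.7619
Solving, x = 6.927 × 10^-3 mol, y = 4.574 × 10^-3 mol
mass of NaOH = 6.927 × 10^-3 × 40.00 = 0.2771 g
% NaOH = 0.2771 / 0.7619 × 100 = 36.37 %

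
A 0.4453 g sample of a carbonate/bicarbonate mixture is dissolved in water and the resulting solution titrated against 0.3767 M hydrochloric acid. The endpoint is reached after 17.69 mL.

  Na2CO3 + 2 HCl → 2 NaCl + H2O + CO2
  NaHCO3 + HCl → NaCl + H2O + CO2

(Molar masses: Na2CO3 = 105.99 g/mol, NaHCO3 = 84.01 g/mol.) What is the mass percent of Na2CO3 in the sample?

43.95 %

n(HCl) = 0.01769 × 0.3767 = 6.664 × 10^-3 mol
Let x = n(Na2CO3), y = n(NaHCO3).
Titrant: 2x + 1y = 6.664 × 10^-3;  mass: 105.99x + 84.01y = 0.4453
Solving, x = 1.846 × 10^-3 mol, y = 2.971 × 10^-3 mol
mass of Na2CO3 = 1.846 × 10^-3 × 105.99 = 0.1957 g
% Na2CO3 = 0.1957 / 0.4453 × 100 = 43.95 %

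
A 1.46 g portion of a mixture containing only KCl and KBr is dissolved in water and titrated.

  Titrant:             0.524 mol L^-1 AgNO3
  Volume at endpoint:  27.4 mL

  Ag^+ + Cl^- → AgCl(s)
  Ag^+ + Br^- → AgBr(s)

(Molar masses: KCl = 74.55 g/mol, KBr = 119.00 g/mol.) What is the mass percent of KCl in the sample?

28.6 %

n(AgNO3) = 0.0274 × 0.524 = 0.0144 mol
Let x = n(KCl), y = n(KBr).
Titrant: 1x + 1y = 0.0144;  mass: 74.55x + 119.00y = 1.46
Solving, x = 5.59 × 10^-3 mol, y = 8.77 × 10^-3 mol
mass of KCl = 5.59 × 10^-3 × 74.55 = 0.417 g
% KCl = 0.417 / 1.46 × 100 = 28.6 %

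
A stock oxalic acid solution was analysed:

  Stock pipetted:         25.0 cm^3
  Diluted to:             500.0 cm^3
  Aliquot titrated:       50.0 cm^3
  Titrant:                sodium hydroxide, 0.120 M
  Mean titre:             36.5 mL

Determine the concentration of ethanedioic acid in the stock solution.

0.876 M

H2C2O4 + 2 NaOH → Na2C2O4 + 2 H2O
n(NaOH) = 0.0365 × 0.120 = 4.38 × 10^-3 mol
From the 1:2 ratio, n(H2C2O4) in the aliquot = 1/2 × 4.38 × 10^-3 = 2.19 × 10^-3 mol
[H2C2O4]_dilute = 2.19 × 10^-3 / 0.0500 = 0.0438 mol/L
Dilution factor = 500.0 / 25.0 = 20.00
[H2C2O4]_stock = 0.0438 × 20.00 = 0.876 mol/L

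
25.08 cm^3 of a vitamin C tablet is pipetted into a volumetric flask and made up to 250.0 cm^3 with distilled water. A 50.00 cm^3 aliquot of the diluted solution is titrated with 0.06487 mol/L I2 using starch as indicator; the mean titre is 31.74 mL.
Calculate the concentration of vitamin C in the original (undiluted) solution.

C6H8O6 + I2 → C6H6O6 + 2 HI
n(I2) = 0.03174 × 0.06487 = 2.059 × 10^-3 mol
n(C6H8O6) in the aliquot = 2.059 × 10^-3 mol (1:1 ratio)
[C6H8O6]_dilute = 2.059 × 10^-3 / 0.05000 = 0.04118 mol/L
Dilution factor = 250.0 / 25.08 = 9.968
[C6H8O6]_stock = 0.04118 × 9.968 = 0.4105 mol/L

0.4105 mol/L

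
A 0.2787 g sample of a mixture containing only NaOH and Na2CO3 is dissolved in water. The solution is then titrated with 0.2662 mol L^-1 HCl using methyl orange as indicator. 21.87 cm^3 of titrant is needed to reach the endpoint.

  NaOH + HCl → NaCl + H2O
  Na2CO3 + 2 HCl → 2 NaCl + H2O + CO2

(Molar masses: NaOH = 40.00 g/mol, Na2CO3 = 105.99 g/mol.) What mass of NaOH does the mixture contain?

0.09181 g

n(HCl) = 0.02187 × 0.2662 = 5.822 × 10^-3 mol
Let x = n(NaOH), y = n(Na2CO3).
Titrant: 1x + 2y = 5.822 × 10^-3;  mass: 40.00x + 105.99y = 0.2787
Solving, x = 2.295 × 10^-3 mol, y = 1.763 × 10^-3 mol
mass of NaOH = 2.295 × 10^-3 × 40.00 = 0.09181 g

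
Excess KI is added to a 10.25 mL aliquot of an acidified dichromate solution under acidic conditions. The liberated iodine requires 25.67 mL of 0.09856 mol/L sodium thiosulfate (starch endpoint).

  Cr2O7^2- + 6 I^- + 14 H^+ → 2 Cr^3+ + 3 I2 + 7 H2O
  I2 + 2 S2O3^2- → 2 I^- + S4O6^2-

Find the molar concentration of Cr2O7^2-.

n(S2O3^2-) = 0.02567 × 0.09856 = 2.530 × 10^-3 mol
n(I2) = n(S2O3^2-)/2 = 1.265 × 10^-3 mol
From the 1:3 ratio, n(Cr2O7^2-) in the aliquot = 1/3 × 1.265 × 10^-3 = 4.217 × 10^-4 mol
[Cr2O7^2-] = 4.217 × 10^-4 / 0.01025 = 0.04114 mol/L

0.04114 mol/L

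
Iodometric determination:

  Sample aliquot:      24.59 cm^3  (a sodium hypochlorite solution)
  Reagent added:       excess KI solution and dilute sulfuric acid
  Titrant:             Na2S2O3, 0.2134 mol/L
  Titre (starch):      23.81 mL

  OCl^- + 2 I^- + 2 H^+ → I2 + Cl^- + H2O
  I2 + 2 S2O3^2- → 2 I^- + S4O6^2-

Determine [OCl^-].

n(S2O3^2-) = 0.02381 × 0.2134 = 5.081 × 10^-3 mol
n(I2) = n(S2O3^2-)/2 = 2.541 × 10^-3 mol
n(OCl^-) in the aliquot = 2.541 × 10^-3 mol (1:1 ratio)
[OCl^-] = 2.541 × 10^-3 / 0.02459 = 0.1033 mol/L

0.1033 mol/L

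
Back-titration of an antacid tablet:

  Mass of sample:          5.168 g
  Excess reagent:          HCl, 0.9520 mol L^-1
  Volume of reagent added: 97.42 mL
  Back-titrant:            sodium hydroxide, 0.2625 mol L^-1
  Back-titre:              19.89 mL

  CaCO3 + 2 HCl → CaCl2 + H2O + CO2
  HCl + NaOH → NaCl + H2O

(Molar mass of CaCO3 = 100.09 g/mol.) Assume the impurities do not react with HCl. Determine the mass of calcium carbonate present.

4.380 g

n(HCl) added = 0.09742 × 0.9520 = 0.09274 mol
n(NaOH) used in back-titration = 0.01989 × 0.2625 = 5.221 × 10^-3 mol
n(HCl) left over = 5.221 × 10^-3 mol (1:1 ratio)
n(HCl) consumed by analyte = 0.09274 − 5.221 × 10^-3 = 0.08752 mol
From the 1:2 ratio, n(CaCO3) = 1/2 × 0.08752 = 0.04376 mol
mass of CaCO3 = 0.04376 × 100.09 = 4.380 g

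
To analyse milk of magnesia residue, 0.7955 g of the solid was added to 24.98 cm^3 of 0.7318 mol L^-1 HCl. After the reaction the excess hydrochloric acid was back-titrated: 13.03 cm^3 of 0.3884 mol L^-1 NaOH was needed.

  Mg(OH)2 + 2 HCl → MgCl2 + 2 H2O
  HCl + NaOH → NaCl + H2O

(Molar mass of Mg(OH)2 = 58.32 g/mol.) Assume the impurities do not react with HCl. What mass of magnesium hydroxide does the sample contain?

0.3855 g

n(HCl) added = 0.02498 × 0.7318 = 0.01828 mol
n(NaOH) used in back-titration = 0.01303 × 0.3884 = 5.061 × 10^-3 mol
n(HCl) left over = 5.061 × 10^-3 mol (1:1 ratio)
n(HCl) consumed by analyte = 0.01828 − 5.061 × 10^-3 = 0.01322 mol
From the 1:2 ratio, n(Mg(OH)2) = 1/2 × 0.01322 = 6.610 × 10^-3 mol
mass of Mg(OH)2 = 6.610 × 10^-3 × 58.32 = 0.3855 g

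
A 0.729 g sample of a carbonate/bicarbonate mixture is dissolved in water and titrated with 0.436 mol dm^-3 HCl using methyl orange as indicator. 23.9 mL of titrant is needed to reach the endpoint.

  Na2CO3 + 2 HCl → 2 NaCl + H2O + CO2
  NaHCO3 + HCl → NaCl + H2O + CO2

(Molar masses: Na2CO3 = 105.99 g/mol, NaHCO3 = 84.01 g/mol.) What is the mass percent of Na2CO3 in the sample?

n(HCl) = 0.0239 × 0.436 = 0.0104 mol
Let x = n(Na2CO3), y = n(NaHCO3).
Titrant: 2x + 1y = 0.0104;  mass: 105.99x + 84.01y = 0.729
Solving, x = 2.36 × 10^-3 mol, y = 5.70 × 10^-3 mol
mass of Na2CO3 = 2.36 × 10^-3 × 105.99 = 0.250 g
% Na2CO3 = 0.250 / 0.729 × 100 = 34.3 %

34.3 %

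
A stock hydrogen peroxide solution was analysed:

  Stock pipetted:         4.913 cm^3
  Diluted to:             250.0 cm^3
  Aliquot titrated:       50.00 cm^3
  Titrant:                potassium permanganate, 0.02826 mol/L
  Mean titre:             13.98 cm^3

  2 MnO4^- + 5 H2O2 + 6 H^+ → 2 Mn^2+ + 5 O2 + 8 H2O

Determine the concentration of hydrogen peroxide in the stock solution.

1.005 mol/L

n(KMnO4) = 0.01398 × 0.02826 = 3.951 × 10^-4 mol
From the 5:2 ratio, n(H2O2) in the aliquot = 5/2 × 3.951 × 10^-4 = 9.877 × 10^-4 mol
[H2O2]_dilute = 9.877 × 10^-4 / 0.05000 = 0.01975 mol/L
Dilution factor = 250.0 / 4.913 = 50.89
[H2O2]_stock = 0.01975 × 50.89 = 1.005 mol/L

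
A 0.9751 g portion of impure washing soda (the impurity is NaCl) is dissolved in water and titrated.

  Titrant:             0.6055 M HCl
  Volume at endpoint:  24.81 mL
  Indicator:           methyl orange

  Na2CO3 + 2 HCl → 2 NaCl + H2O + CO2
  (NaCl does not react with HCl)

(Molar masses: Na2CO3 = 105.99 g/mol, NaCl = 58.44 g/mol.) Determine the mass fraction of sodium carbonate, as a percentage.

81.64 %

n(HCl) = 0.02481 × 0.6055 = 0.01502 mol
Let x = n(Na2CO3), y = n(NaCl).
Titrant: 2x = 0.01502;  mass: 105.99x + 58.44y = 0.9751
Solving, x = 7.511 × 10^-3 mol, y = 3.063 × 10^-3 mol
mass of Na2CO3 = 7.511 × 10^-3 × 105.99 = 0.7961 g
% Na2CO3 = 0.7961 / 0.9751 × 100 = 81.64 %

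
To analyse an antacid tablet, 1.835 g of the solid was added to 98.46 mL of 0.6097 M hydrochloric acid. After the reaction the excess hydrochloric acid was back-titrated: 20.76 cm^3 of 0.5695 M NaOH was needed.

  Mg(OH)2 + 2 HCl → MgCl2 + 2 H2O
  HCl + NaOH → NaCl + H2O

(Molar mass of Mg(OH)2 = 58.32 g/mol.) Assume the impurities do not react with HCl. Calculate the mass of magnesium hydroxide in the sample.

n(HCl) added = 0.09846 × 0.6097 = 0.06003 mol
n(NaOH) used in back-titration = 0.02076 × 0.5695 = 0.01182 mol
n(HCl) left over = 0.01182 mol (1:1 ratio)
n(HCl) consumed by analyte = 0.06003 − 0.01182 = 0.04821 mol
From the 1:2 ratio, n(Mg(OH)2) = 1/2 × 0.04821 = 0.02410 mol
mass of Mg(OH)2 = 0.02410 × 58.32 = 1.406 g

1.406 g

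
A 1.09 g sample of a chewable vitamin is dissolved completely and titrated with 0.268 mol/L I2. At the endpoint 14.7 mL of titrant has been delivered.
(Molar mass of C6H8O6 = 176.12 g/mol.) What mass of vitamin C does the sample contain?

C6H8O6 + I2 → C6H6O6 + 2 HI
n(I2) = 0.0147 L × 0.268 mol/L = 3.94 × 10^-3 mol
n(C6H8O6) = 3.94 × 10^-3 mol (1:1 ratio)
mass of C6H8O6 = 3.94 × 10^-3 × 176.12 g/mol = 0.694 g

0.694 g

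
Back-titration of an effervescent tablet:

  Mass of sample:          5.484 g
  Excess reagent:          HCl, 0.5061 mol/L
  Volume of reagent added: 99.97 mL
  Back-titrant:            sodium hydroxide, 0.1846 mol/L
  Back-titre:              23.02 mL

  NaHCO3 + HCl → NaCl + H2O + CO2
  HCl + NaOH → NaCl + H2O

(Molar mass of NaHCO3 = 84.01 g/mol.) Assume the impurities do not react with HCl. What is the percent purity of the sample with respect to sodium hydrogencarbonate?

n(HCl) added = 0.09997 × 0.5061 = 0.05059 mol
n(NaOH) used in back-titration = 0.02302 × 0.1846 = 4.249 × 10^-3 mol
n(HCl) left over = 4.249 × 10^-3 mol (1:1 ratio)
n(HCl) consumed by analyte = 0.05059 − 4.249 × 10^-3 = 0.04635 mol
n(NaHCO3) = 0.04635 mol (1:1 ratio)
mass of NaHCO3 = 0.04635 × 84.01 = 3.893 g
% NaHCO3 = 3.893 / 5.484 × 100 = 71.00 %

71.00 %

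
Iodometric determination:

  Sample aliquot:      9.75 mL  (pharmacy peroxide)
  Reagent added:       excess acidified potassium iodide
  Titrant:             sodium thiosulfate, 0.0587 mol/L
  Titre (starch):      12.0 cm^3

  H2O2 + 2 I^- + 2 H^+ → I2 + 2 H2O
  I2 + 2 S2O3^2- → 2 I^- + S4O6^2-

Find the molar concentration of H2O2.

n(S2O3^2-) = 0.0120 × 0.0587 = 7.04 × 10^-4 mol
n(I2) = n(S2O3^2-)/2 = 3.52 × 10^-4 mol
n(H2O2) in the aliquot = 3.52 × 10^-4 mol (1:1 ratio)
[H2O2] = 3.52 × 10^-4 / 0.00975 = 0.0361 mol/L

0.0361 mol/L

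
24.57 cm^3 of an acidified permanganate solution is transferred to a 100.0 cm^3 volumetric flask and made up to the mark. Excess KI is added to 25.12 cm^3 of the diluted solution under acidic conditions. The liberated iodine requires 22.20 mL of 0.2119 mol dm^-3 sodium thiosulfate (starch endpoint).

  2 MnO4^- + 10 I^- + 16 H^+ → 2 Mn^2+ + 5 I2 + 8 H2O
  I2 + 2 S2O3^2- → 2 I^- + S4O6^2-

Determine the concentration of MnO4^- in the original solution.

0.1524 mol/L

n(S2O3^2-) = 0.02220 × 0.2119 = 4.704 × 10^-3 mol
n(I2) = n(S2O3^2-)/2 = 2.352 × 10^-3 mol
From the 2:5 ratio, n(MnO4^-) in the aliquot = 2/5 × 2.352 × 10^-3 = 9.408 × 10^-4 mol
[MnO4^-]_dilute = 9.408 × 10^-4 / 0.02512 = 0.03745 mol/L
[MnO4^-]_original = 0.03745 × 100.0/24.57 = 0.1524 mol/L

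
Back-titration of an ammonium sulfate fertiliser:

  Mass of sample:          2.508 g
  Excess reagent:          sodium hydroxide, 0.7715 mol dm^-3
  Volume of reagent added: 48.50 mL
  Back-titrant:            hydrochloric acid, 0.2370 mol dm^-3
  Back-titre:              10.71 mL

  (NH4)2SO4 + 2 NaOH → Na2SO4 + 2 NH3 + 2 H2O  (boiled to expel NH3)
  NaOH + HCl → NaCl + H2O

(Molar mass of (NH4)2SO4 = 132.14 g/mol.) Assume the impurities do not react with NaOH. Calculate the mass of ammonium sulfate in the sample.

n(NaOH) added = 0.04850 × 0.7715 = 0.03742 mol
n(HCl) used in back-titration = 0.01071 × 0.2370 = 2.538 × 10^-3 mol
n(NaOH) left over = 2.538 × 10^-3 mol (1:1 ratio)
n(NaOH) consumed by analyte = 0.03742 − 2.538 × 10^-3 = 0.03488 mol
From the 1:2 ratio, n((NH4)2SO4) = 1/2 × 0.03488 = 0.01744 mol
mass of (NH4)2SO4 = 0.01744 × 132.14 = 2.304 g

2.304 g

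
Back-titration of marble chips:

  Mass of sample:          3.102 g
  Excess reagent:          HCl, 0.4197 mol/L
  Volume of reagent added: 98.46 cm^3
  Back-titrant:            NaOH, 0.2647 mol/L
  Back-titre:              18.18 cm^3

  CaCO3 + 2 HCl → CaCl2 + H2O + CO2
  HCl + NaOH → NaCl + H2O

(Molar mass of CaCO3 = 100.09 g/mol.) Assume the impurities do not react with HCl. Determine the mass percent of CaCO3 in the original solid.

58.90 %

n(HCl) added = 0.09846 × 0.4197 = 0.04132 mol
n(NaOH) used in back-titration = 0.01818 × 0.2647 = 4.812 × 10^-3 mol
n(HCl) left over = 4.812 × 10^-3 mol (1:1 ratio)
n(HCl) consumed by analyte = 0.04132 − 4.812 × 10^-3 = 0.03651 mol
From the 1:2 ratio, n(CaCO3) = 1/2 × 0.03651 = 0.01826 mol
mass of CaCO3 = 0.01826 × 100.09 = 1.827 g
% CaCO3 = 1.827 / 3.102 × 100 = 58.90 %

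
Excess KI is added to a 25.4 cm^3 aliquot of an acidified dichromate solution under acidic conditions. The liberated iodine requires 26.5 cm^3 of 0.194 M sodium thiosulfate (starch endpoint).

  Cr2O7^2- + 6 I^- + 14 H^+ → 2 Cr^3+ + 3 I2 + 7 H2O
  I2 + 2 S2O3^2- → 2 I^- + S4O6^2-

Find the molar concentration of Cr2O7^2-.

n(S2O3^2-) = 0.0265 × 0.194 = 5.14 × 10^-3 mol
n(I2) = n(S2O3^2-)/2 = 2.57 × 10^-3 mol
From the 1:3 ratio, n(Cr2O7^2-) in the aliquot = 1/3 × 2.57 × 10^-3 = 8.57 × 10^-4 mol
[Cr2O7^2-] = 8.57 × 10^-4 / 0.0254 = 0.0337 mol/L

0.0337 M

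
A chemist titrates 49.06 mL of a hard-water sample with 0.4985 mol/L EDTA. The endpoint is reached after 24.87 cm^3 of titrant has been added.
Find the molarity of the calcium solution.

0.2527 mol/L

Ca^2+ + EDTA^4- → [Ca(EDTA)]^2-
n(EDTA) = 0.02487 L × 0.4985 mol/L = 0.01240 mol
n(Ca2+) = 0.01240 mol (1:1 mole ratio)
[Ca2+] = 0.01240 mol / 0.04906 L = 0.2527 mol/L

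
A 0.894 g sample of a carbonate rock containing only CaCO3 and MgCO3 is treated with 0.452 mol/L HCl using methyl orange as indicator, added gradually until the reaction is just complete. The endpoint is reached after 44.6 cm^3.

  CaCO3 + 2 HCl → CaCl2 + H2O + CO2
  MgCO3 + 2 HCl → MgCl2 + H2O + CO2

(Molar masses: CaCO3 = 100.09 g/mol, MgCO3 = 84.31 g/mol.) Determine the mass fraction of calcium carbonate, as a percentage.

31.4 %

n(HCl) = 0.0446 × 0.452 = 0.0202 mol
Let x = n(CaCO3), y = n(MgCO3).
Titrant: 2x + 2y = 0.0202;  mass: 100.09x + 84.31y = 0.894
Solving, x = 2.80 × 10^-3 mol, y = 7.28 × 10^-3 mol
mass of CaCO3 = 2.80 × 10^-3 × 100.09 = 0.280 g
% CaCO3 = 0.280 / 0.894 × 100 = 31.4 %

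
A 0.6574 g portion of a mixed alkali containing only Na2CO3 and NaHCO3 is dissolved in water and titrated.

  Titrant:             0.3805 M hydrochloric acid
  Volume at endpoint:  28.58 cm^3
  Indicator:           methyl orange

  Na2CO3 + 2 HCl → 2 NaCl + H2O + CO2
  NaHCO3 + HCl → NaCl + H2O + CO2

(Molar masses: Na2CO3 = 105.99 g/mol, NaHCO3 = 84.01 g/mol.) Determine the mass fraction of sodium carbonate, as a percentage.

66.59 %

n(HCl) = 0.02858 × 0.3805 = 0.01087 mol
Let x = n(Na2CO3), y = n(NaHCO3).
Titrant: 2x + 1y = 0.01087;  mass: 105.99x + 84.01y = 0.6574
Solving, x = 4.130 × 10^-3 mol, y = 2.615 × 10^-3 mol
mass of Na2CO3 = 4.130 × 10^-3 × 105.99 = 0.4377 g
% Na2CO3 = 0.4377 / 0.6574 × 100 = 66.59 %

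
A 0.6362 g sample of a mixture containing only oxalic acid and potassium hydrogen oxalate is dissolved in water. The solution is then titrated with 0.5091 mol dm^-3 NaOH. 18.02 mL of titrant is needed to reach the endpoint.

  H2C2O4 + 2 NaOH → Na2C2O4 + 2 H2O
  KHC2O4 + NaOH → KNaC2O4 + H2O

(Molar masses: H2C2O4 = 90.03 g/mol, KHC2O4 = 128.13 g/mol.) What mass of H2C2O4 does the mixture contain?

0.2921 g

n(NaOH) = 0.01802 × 0.5091 = 9.174 × 10^-3 mol
Let x = n(H2C2O4), y = n(KHC2O4).
Titrant: 2x + 1y = 9.174 × 10^-3;  mass: 90.03x + 128.13y = 0.6362
Solving, x = 3.244 × 10^-3 mol, y = 2.686 × 10^-3 mol
mass of H2C2O4 = 3.244 × 10^-3 × 90.03 = 0.2921 g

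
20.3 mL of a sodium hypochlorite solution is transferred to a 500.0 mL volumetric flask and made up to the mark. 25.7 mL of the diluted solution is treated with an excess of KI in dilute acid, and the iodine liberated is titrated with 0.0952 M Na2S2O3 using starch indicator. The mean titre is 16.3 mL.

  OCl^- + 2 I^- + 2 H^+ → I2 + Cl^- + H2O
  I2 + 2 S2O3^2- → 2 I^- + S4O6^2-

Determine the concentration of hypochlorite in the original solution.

0.744 M

n(S2O3^2-) = 0.0163 × 0.0952 = 1.55 × 10^-3 mol
n(I2) = n(S2O3^2-)/2 = 7.76 × 10^-4 mol
n(OCl^-) in the aliquot = 7.76 × 10^-4 mol (1:1 ratio)
[OCl^-]_dilute = 7.76 × 10^-4 / 0.0257 = 0.0302 mol/L
[OCl^-]_original = 0.0302 × 500.0/20.3 = 0.744 mol/L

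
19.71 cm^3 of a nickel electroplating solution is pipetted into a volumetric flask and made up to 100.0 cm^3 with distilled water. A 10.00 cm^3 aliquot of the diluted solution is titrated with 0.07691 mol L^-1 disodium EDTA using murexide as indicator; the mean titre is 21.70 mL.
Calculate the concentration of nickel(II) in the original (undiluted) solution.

0.8468 mol/L

Ni^2+ + EDTA^4- → [Ni(EDTA)]^2-
n(EDTA) = 0.02170 × 0.07691 = 1.669 × 10^-3 mol
n(Ni2+) in the aliquot = 1.669 × 10^-3 mol (1:1 ratio)
[Ni2+]_dilute = 1.669 × 10^-3 / 0.01000 = 0.1669 mol/L
Dilution factor = 100.0 / 19.71 = 5.074
[Ni2+]_stock = 0.1669 × 5.074 = 0.8468 mol/L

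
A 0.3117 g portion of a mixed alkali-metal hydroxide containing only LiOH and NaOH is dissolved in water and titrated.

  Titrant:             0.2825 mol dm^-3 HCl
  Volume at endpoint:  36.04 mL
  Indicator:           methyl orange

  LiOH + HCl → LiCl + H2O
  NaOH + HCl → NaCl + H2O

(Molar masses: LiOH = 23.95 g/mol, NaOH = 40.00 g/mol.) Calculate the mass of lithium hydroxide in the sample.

n(HCl) = 0.03604 × 0.2825 = 0.01018 mol
Let x = n(LiOH), y = n(NaOH).
Titrant: 1x + 1y = 0.01018;  mass: 23.95x + 40.00y = 0.3117
Solving, x = 5.953 × 10^-3 mol, y = 4.228 × 10^-3 mol
mass of LiOH = 5.953 × 10^-3 × 23.95 = 0.1426 g

0.1426 g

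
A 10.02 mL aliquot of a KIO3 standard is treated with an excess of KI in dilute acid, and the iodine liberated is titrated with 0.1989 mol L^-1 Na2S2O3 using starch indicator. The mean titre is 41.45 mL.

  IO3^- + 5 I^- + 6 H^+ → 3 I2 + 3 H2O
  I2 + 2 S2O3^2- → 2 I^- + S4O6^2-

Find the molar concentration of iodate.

0.1371 mol/L

n(S2O3^2-) = 0.04145 × 0.1989 = 8.244 × 10^-3 mol
n(I2) = n(S2O3^2-)/2 = 4.122 × 10^-3 mol
From the 1:3 ratio, n(IO3^-) in the aliquot = 1/3 × 4.122 × 10^-3 = 1.374 × 10^-3 mol
[IO3^-] = 1.374 × 10^-3 / 0.01002 = 0.1371 mol/L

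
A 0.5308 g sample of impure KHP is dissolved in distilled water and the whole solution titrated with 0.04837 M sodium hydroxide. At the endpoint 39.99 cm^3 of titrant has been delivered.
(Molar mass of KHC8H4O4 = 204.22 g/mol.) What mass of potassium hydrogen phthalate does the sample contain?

0.3950 g

KHC8H4O4 + NaOH → KNaC8H4O4 + H2O
n(NaOH) = 0.03999 L × 0.04837 mol/L = 1.934 × 10^-3 mol
n(KHC8H4O4) = 1.934 × 10^-3 mol (1:1 ratio)
mass of KHC8H4O4 = 1.934 × 10^-3 × 204.22 g/mol = 0.3950 g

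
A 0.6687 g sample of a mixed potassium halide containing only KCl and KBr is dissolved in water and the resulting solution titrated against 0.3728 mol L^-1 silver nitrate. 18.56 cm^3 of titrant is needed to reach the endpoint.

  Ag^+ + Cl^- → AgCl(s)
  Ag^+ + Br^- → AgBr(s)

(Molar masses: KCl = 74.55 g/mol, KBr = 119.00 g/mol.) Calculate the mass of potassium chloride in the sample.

n(AgNO3) = 0.01856 × 0.3728 = 6.919 × 10^-3 mol
Let x = n(KCl), y = n(KBr).
Titrant: 1x + 1y = 6.919 × 10^-3;  mass: 74.55x + 119.00y = 0.6687
Solving, x = 3.480 × 10^-3 mol, y = 3.439 × 10^-3 mol
mass of KCl = 3.480 × 10^-3 × 74.55 = 0.2594 g

0.2594 g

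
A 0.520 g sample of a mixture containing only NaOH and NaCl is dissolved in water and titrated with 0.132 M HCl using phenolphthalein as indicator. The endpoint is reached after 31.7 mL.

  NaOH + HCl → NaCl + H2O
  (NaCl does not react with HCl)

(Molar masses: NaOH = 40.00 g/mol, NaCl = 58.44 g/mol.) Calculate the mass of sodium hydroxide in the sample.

0.167 g

n(HCl) = 0.0317 × 0.132 = 4.18 × 10^-3 mol
Let x = n(NaOH), y = n(NaCl).
Titrant: 1x = 4.18 × 10^-3;  mass: 40.00x + 58.44y = 0.520
Solving, x = 4.18 × 10^-3 mol, y = 6.03 × 10^-3 mol
mass of NaOH = 4.18 × 10^-3 × 40.00 = 0.167 g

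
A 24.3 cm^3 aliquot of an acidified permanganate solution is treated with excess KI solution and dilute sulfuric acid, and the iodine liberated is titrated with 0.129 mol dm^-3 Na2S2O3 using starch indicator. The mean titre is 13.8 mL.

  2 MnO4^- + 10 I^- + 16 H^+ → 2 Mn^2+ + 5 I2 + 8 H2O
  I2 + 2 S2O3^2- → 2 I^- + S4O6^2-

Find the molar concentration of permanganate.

n(S2O3^2-) = 0.0138 × 0.129 = 1.78 × 10^-3 mol
n(I2) = n(S2O3^2-)/2 = 8.90 × 10^-4 mol
From the 2:5 ratio, n(MnO4^-) in the aliquot = 2/5 × 8.90 × 10^-4 = 3.56 × 10^-4 mol
[MnO4^-] = 3.56 × 10^-4 / 0.0243 = 0.0147 mol/L

0.0147 mol/L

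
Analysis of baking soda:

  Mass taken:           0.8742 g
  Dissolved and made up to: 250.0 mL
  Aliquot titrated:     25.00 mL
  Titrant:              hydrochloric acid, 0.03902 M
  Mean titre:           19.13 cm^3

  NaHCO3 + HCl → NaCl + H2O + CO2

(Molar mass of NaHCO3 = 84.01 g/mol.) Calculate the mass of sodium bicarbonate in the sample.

0.6271 g

n(HCl) per titration = 0.01913 × 0.03902 = 7.465 × 10^-4 mol
n(NaHCO3) in each aliquot = 7.465 × 10^-4 mol (1:1 ratio)
n(NaHCO3) in the whole flask = 7.465 × 10^-4 × 250.0/25.00 = 7.465 × 10^-3 mol
mass of NaHCO3 = 7.465 × 10^-3 × 84.01 = 0.6271 g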